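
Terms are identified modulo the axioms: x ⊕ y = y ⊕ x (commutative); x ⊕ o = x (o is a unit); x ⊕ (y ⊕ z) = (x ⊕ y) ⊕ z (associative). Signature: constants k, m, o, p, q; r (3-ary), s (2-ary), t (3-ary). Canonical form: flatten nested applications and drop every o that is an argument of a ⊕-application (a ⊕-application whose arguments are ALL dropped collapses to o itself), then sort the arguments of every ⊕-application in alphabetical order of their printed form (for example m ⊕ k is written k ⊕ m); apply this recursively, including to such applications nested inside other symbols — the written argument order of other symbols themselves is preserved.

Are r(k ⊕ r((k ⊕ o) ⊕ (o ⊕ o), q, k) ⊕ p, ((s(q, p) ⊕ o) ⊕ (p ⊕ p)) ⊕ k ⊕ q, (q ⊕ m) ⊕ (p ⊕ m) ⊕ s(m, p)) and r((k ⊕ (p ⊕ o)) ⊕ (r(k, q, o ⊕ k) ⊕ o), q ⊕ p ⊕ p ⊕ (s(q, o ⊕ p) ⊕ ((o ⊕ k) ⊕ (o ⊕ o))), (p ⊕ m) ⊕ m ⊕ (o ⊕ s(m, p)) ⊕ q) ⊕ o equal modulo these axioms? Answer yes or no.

Answer: yes — both canonical forms are r(k ⊕ p ⊕ r(k, q, k), k ⊕ p ⊕ p ⊕ q ⊕ s(q, p), m ⊕ m ⊕ p ⊕ q ⊕ s(m, p))

Derivation:
Left:  r(k ⊕ r((k ⊕ o) ⊕ (o ⊕ o), q, k) ⊕ p, ((s(q, p) ⊕ o) ⊕ (p ⊕ p)) ⊕ k ⊕ q, (q ⊕ m) ⊕ (p ⊕ m) ⊕ s(m, p))
  Focus inside:  k ⊕ r((k ⊕ o) ⊕ (o ⊕ o), q, k) ⊕ p
  Inside:  r((k ⊕ o) ⊕ (o ⊕ o), q, k)  →  r(k, q, k)
  Sort:  k ⊕ p ⊕ r(k, q, k)
  Reassemble:  r(k ⊕ p ⊕ r(k, q, k), k ⊕ p ⊕ p ⊕ q ⊕ s(q, p), m ⊕ m ⊕ p ⊕ q ⊕ s(m, p))
Right:  r((k ⊕ (p ⊕ o)) ⊕ (r(k, q, o ⊕ k) ⊕ o), q ⊕ p ⊕ p ⊕ (s(q, o ⊕ p) ⊕ ((o ⊕ k) ⊕ (o ⊕ o))), (p ⊕ m) ⊕ m ⊕ (o ⊕ s(m, p)) ⊕ q) ⊕ o
  Inside:  r((k ⊕ (p ⊕ o)) ⊕ (r(k, q, o ⊕ k) ⊕ o), q ⊕ p ⊕ p ⊕ (s(q, o ⊕ p) ⊕ ((o ⊕ k) ⊕ (o ⊕ o))), (p ⊕ m) ⊕ m ⊕ (o ⊕ s(m, p)) ⊕ q)  →  r(k ⊕ p ⊕ r(k, q, k), k ⊕ p ⊕ p ⊕ q ⊕ s(q, p), m ⊕ m ⊕ p ⊕ q ⊕ s(m, p))
  Drop the unit:  drop o
  Sort:  r(k ⊕ p ⊕ r(k, q, k), k ⊕ p ⊕ p ⊕ q ⊕ s(q, p), m ⊕ m ⊕ p ⊕ q ⊕ s(m, p))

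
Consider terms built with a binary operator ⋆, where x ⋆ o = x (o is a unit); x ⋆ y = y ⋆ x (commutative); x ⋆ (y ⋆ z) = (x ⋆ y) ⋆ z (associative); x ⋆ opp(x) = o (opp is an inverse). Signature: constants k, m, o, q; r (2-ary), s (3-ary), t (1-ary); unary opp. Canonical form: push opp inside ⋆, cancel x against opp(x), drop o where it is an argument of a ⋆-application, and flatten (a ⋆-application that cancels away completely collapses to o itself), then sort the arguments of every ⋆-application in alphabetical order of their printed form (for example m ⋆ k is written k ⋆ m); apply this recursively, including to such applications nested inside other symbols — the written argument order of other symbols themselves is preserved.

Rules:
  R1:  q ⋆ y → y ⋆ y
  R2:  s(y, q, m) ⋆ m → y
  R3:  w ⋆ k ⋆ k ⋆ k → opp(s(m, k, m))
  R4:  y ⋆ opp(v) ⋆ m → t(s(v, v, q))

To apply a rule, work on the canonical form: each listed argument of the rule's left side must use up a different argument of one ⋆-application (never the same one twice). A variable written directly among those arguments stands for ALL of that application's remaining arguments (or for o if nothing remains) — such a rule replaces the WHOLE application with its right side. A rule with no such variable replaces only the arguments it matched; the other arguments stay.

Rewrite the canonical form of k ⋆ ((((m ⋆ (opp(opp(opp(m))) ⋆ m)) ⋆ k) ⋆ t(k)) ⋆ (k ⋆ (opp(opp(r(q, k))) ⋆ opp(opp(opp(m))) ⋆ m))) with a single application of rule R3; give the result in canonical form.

Answer: opp(s(m, k, m))

Derivation:
Canonical form:  k ⋆ k ⋆ k ⋆ m ⋆ r(q, k) ⋆ t(k)
Match R3:  consume k, k, k;  w := m ⋆ r(q, k) ⋆ t(k)
The variable takes the whole remainder — replace the entire application.
New term:  opp(s(m, k, m))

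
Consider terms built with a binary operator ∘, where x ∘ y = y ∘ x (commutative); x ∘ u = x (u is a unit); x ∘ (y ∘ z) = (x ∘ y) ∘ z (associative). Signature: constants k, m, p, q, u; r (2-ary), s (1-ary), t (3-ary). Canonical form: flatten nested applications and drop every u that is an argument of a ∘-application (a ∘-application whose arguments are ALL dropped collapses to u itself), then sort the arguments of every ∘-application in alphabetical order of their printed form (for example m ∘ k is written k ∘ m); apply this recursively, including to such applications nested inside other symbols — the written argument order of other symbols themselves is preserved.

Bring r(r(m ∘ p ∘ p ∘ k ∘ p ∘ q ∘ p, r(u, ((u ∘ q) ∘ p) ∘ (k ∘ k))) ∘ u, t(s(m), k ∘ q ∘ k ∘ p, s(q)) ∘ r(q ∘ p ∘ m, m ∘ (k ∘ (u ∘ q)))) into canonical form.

Answer: r(r(k ∘ m ∘ p ∘ p ∘ p ∘ p ∘ q, r(u, k ∘ k ∘ p ∘ q)), r(m ∘ p ∘ q, k ∘ m ∘ q) ∘ t(s(m), k ∘ k ∘ p ∘ q, s(q)))

Derivation:
Descend into:  t(s(m), k ∘ q ∘ k ∘ p, s(q)) ∘ r(q ∘ p ∘ m, m ∘ (k ∘ (u ∘ q)))
Simplify inside:  t(s(m), k ∘ q ∘ k ∘ p, s(q))  →  t(s(m), k ∘ k ∘ p ∘ q, s(q))
Simplify inside:  r(q ∘ p ∘ m, m ∘ (k ∘ (u ∘ q)))  →  r(m ∘ p ∘ q, k ∘ m ∘ q)
Sort:  r(m ∘ p ∘ q, k ∘ m ∘ q) ∘ t(s(m), k ∘ k ∘ p ∘ q, s(q))
Put back:  r(r(k ∘ m ∘ p ∘ p ∘ p ∘ p ∘ q, r(u, k ∘ k ∘ p ∘ q)), r(m ∘ p ∘ q, k ∘ m ∘ q) ∘ t(s(m), k ∘ k ∘ p ∘ q, s(q)))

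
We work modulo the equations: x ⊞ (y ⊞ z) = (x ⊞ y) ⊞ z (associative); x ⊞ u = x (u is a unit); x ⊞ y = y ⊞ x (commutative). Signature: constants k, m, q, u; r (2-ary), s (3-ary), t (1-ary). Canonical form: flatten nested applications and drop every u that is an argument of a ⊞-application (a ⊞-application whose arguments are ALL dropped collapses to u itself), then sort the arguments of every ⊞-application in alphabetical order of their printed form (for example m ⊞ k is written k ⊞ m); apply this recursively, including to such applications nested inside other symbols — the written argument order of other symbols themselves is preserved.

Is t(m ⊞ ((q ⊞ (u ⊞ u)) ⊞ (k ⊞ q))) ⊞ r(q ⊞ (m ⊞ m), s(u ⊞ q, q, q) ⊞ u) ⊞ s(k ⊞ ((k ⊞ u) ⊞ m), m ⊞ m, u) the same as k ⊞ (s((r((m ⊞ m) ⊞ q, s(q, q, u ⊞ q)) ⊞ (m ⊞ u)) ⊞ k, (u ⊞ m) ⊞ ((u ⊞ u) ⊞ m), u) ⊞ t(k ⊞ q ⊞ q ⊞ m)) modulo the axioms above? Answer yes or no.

Answer: no — r(m ⊞ m ⊞ q, s(q, q, q)) ⊞ s(k ⊞ k ⊞ m, m ⊞ m, u) ⊞ t(k ⊞ m ⊞ q ⊞ q) vs k ⊞ s(k ⊞ m ⊞ r(m ⊞ m ⊞ q, s(q, q, q)), m ⊞ m, u) ⊞ t(k ⊞ m ⊞ q ⊞ q)

Derivation:
Left:  t(m ⊞ ((q ⊞ (u ⊞ u)) ⊞ (k ⊞ q))) ⊞ r(q ⊞ (m ⊞ m), s(u ⊞ q, q, q) ⊞ u) ⊞ s(k ⊞ ((k ⊞ u) ⊞ m), m ⊞ m, u)
  Inside:  t(m ⊞ ((q ⊞ (u ⊞ u)) ⊞ (k ⊞ q)))  →  t(k ⊞ m ⊞ q ⊞ q)
  Inside:  r(q ⊞ (m ⊞ m), s(u ⊞ q, q, q) ⊞ u)  →  r(m ⊞ m ⊞ q, s(q, q, q))
  Inside:  s(k ⊞ ((k ⊞ u) ⊞ m), m ⊞ m, u)  →  s(k ⊞ k ⊞ m, m ⊞ m, u)
  Sort:  r(m ⊞ m ⊞ q, s(q, q, q)) ⊞ s(k ⊞ k ⊞ m, m ⊞ m, u) ⊞ t(k ⊞ m ⊞ q ⊞ q)
Right:  k ⊞ (s((r((m ⊞ m) ⊞ q, s(q, q, u ⊞ q)) ⊞ (m ⊞ u)) ⊞ k, (u ⊞ m) ⊞ ((u ⊞ u) ⊞ m), u) ⊞ t(k ⊞ q ⊞ q ⊞ m))
  Flatten:  k ⊞ s((r((m ⊞ m) ⊞ q, s(q, q, u ⊞ q)) ⊞ (m ⊞ u)) ⊞ k, (u ⊞ m) ⊞ ((u ⊞ u) ⊞ m), u) ⊞ t(k ⊞ q ⊞ q ⊞ m)
  Inside:  s((r((m ⊞ m) ⊞ q, s(q, q, u ⊞ q)) ⊞ (m ⊞ u)) ⊞ k, (u ⊞ m) ⊞ ((u ⊞ u) ⊞ m), u)  →  s(k ⊞ m ⊞ r(m ⊞ m ⊞ q, s(q, q, q)), m ⊞ m, u)
  Canonicalize subterm:  t(k ⊞ q ⊞ q ⊞ m)  →  t(k ⊞ m ⊞ q ⊞ q)
  Sort:  k ⊞ s(k ⊞ m ⊞ r(m ⊞ m ⊞ q, s(q, q, q)), m ⊞ m, u) ⊞ t(k ⊞ m ⊞ q ⊞ q)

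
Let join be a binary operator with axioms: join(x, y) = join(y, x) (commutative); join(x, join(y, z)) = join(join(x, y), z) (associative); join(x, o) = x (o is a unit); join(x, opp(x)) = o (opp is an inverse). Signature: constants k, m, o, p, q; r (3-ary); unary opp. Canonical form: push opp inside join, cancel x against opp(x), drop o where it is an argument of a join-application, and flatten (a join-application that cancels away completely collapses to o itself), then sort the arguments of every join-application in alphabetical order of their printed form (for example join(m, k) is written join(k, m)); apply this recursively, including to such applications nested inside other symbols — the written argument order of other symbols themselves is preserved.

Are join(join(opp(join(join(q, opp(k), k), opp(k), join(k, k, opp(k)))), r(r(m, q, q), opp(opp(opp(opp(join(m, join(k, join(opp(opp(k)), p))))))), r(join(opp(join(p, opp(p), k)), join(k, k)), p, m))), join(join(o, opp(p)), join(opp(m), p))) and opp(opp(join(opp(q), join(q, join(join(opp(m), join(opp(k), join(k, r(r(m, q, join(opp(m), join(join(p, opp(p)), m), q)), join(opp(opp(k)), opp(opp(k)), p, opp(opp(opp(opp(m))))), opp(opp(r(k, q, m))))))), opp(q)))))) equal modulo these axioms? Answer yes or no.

Left:  join(join(opp(join(join(q, opp(k), k), opp(k), join(k, k, opp(k)))), r(r(m, q, q), opp(opp(opp(opp(join(m, join(k, join(opp(opp(k)), p))))))), r(join(opp(join(p, opp(p), k)), join(k, k)), p, m))), join(join(o, opp(p)), join(opp(m), p)))
  Push opp inside:  distribute opp over join and collapse double opp
  Cancel inverse pairs:  k cancels; p cancels
  Combine occurrences:  join(opp(q), r(r(m, q, q), join(k, k, m, p), r(k, p, m)), opp(m))
  Sort arguments:  join(opp(m), opp(q), r(r(m, q, q), join(k, k, m, p), r(k, p, m)))
Right:  opp(opp(join(opp(q), join(q, join(join(opp(m), join(opp(k), join(k, r(r(m, q, join(opp(m), join(join(p, opp(p)), m), q)), join(opp(opp(k)), opp(opp(k)), p, opp(opp(opp(opp(m))))), opp(opp(r(k, q, m))))))), opp(q))))))
  Push opp inside:  distribute opp over join and collapse double opp
  Cancel:  k cancels
  Collect:  join(opp(q), opp(m), r(r(m, q, q), join(k, k, m, p), r(k, q, m)))
  Order the arguments:  join(opp(m), opp(q), r(r(m, q, q), join(k, k, m, p), r(k, q, m)))

Answer: no — join(opp(m), opp(q), r(r(m, q, q), join(k, k, m, p), r(k, p, m))) vs join(opp(m), opp(q), r(r(m, q, q), join(k, k, m, p), r(k, q, m)))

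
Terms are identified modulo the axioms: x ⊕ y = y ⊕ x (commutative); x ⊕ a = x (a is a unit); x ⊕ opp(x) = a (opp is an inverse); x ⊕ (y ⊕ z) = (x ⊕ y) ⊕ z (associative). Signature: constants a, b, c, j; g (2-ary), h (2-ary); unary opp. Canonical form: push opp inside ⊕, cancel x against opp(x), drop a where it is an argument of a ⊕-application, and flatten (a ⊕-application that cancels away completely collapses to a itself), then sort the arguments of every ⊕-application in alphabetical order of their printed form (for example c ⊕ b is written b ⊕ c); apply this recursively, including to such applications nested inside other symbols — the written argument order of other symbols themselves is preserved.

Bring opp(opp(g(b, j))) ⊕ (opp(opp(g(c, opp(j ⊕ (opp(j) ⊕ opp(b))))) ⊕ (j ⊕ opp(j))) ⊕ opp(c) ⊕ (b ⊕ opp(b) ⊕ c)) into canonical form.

Answer: g(b, j) ⊕ g(c, b)

Derivation:
Push opp inside:  distribute opp over ⊕ and collapse double opp
Inverses cancel:  j cancels; c cancels; b cancels
Collect:  g(b, j) ⊕ g(c, b)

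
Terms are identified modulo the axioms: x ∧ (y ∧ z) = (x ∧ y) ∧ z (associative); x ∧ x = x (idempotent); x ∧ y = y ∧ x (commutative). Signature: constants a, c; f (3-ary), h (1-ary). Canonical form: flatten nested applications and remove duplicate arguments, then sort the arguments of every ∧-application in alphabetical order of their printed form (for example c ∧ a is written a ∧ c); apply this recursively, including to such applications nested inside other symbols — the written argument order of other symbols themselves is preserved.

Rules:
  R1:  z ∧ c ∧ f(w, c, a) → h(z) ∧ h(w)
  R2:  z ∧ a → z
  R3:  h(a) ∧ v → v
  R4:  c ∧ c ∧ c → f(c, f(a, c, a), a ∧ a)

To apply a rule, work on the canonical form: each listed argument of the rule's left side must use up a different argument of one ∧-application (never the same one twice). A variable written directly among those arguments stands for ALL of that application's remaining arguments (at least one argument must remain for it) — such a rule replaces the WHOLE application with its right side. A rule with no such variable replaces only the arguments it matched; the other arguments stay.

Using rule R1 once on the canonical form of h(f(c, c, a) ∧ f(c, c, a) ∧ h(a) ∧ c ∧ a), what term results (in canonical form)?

Answer: h(h(a ∧ h(a)) ∧ h(c))

Derivation:
Canonical form:  h(a ∧ c ∧ f(c, c, a) ∧ h(a))
R1 matches:  uses c, f(c, c, a);  w := c, z := a ∧ h(a)
The variable takes the whole remainder — replace the entire application.
Result:  h(h(a ∧ h(a)) ∧ h(c))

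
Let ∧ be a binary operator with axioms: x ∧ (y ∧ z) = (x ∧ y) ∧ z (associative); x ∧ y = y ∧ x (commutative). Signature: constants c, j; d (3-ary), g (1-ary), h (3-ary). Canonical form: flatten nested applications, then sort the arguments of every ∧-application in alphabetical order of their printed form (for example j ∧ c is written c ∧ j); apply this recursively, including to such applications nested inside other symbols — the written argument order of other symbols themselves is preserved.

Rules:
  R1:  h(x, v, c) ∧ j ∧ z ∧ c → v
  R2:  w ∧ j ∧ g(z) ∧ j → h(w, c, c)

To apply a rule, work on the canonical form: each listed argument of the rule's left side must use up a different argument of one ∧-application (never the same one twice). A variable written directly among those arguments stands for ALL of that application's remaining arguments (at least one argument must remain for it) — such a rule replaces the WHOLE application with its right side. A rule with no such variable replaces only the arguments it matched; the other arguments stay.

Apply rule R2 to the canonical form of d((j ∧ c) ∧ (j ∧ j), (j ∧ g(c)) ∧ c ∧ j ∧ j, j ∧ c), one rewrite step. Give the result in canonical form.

Answer: d(c ∧ j ∧ j ∧ j, h(c ∧ j, c, c), c ∧ j)

Derivation:
Canonical form:  d(c ∧ j ∧ j ∧ j, c ∧ g(c) ∧ j ∧ j ∧ j, c ∧ j)
R2 matches:  uses g(c), j, j;  w := c ∧ j, z := c
The extension variable absorbs all remaining arguments, so the whole application is rewritten.
New term:  d(c ∧ j ∧ j ∧ j, h(c ∧ j, c, c), c ∧ j)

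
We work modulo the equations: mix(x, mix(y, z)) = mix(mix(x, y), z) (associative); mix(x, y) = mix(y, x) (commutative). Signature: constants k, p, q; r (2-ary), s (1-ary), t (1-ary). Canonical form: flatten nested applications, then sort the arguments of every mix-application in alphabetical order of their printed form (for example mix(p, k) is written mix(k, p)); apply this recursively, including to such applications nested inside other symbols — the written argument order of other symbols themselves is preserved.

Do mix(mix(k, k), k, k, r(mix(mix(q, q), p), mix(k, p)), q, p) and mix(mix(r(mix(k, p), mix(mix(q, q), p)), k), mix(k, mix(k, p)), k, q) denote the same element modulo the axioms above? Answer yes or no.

Left:  mix(mix(k, k), k, k, r(mix(mix(q, q), p), mix(k, p)), q, p)
  Flatten:  mix(k, k, k, k, r(mix(mix(q, q), p), mix(k, p)), q, p)
  Inside:  r(mix(mix(q, q), p), mix(k, p))  →  r(mix(p, q, q), mix(k, p))
  Order the arguments:  mix(k, k, k, k, p, q, r(mix(p, q, q), mix(k, p)))
Right:  mix(mix(r(mix(k, p), mix(mix(q, q), p)), k), mix(k, mix(k, p)), k, q)
  Un-nest:  mix(r(mix(k, p), mix(mix(q, q), p)), k, k, k, p, k, q)
  Inside:  r(mix(k, p), mix(mix(q, q), p))  →  r(mix(k, p), mix(p, q, q))
  Sort arguments:  mix(k, k, k, k, p, q, r(mix(k, p), mix(p, q, q)))

Answer: no — mix(k, k, k, k, p, q, r(mix(p, q, q), mix(k, p))) vs mix(k, k, k, k, p, q, r(mix(k, p), mix(p, q, q)))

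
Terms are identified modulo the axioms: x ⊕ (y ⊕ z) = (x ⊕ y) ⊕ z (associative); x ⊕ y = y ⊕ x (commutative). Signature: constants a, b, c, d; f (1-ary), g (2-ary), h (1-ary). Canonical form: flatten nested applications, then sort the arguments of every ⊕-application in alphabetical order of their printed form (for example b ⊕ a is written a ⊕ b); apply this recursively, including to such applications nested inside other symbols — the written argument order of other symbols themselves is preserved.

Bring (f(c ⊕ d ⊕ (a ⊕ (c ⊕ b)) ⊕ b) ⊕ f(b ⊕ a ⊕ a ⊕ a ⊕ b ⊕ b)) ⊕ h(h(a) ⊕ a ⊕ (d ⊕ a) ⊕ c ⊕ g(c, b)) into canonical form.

Answer: f(a ⊕ a ⊕ a ⊕ b ⊕ b ⊕ b) ⊕ f(a ⊕ b ⊕ b ⊕ c ⊕ c ⊕ d) ⊕ h(a ⊕ a ⊕ c ⊕ d ⊕ g(c, b) ⊕ h(a))

Derivation:
Un-nest:  f(c ⊕ d ⊕ (a ⊕ (c ⊕ b)) ⊕ b) ⊕ f(b ⊕ a ⊕ a ⊕ a ⊕ b ⊕ b) ⊕ h(h(a) ⊕ a ⊕ (d ⊕ a) ⊕ c ⊕ g(c, b))
Inside:  f(c ⊕ d ⊕ (a ⊕ (c ⊕ b)) ⊕ b)  →  f(a ⊕ b ⊕ b ⊕ c ⊕ c ⊕ d)
Inside:  f(b ⊕ a ⊕ a ⊕ a ⊕ b ⊕ b)  →  f(a ⊕ a ⊕ a ⊕ b ⊕ b ⊕ b)
Canonicalize subterm:  h(h(a) ⊕ a ⊕ (d ⊕ a) ⊕ c ⊕ g(c, b))  →  h(a ⊕ a ⊕ c ⊕ d ⊕ g(c, b) ⊕ h(a))
Sort arguments:  f(a ⊕ a ⊕ a ⊕ b ⊕ b ⊕ b) ⊕ f(a ⊕ b ⊕ b ⊕ c ⊕ c ⊕ d) ⊕ h(a ⊕ a ⊕ c ⊕ d ⊕ g(c, b) ⊕ h(a))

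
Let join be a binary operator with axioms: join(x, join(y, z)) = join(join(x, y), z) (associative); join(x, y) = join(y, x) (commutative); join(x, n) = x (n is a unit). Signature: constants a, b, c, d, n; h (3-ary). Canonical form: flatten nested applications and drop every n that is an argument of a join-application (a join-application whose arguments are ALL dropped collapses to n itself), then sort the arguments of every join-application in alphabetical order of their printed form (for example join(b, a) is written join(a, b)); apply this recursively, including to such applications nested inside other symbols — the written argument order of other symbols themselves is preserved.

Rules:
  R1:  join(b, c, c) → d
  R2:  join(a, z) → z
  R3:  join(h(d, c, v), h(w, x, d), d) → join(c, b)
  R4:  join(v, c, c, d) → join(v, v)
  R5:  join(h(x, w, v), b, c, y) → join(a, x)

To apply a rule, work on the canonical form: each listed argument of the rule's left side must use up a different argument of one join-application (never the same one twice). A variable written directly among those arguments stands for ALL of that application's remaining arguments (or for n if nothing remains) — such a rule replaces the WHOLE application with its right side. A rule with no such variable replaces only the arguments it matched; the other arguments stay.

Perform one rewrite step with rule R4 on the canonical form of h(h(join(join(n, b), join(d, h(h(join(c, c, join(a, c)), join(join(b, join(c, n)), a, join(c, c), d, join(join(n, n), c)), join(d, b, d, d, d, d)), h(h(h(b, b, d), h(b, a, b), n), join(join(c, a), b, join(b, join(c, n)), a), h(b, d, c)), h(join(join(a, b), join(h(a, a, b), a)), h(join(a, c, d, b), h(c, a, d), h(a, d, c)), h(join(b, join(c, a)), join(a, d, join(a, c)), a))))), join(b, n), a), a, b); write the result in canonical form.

Canonical form:  h(h(join(b, d, h(h(join(a, c, c, c), join(a, b, c, c, c, c, d), join(b, d, d, d, d, d)), h(h(h(b, b, d), h(b, a, b), n), join(a, a, b, b, c, c), h(b, d, c)), h(join(a, a, b, h(a, a, b)), h(join(a, b, c, d), h(c, a, d), h(a, d, c)), h(join(a, b, c), join(a, a, c, d), a)))), b, a), a, b)
R4 matches:  uses c, c, d;  v := join(a, b, c, c)
The extension variable absorbs all remaining arguments, so the whole application is rewritten.
New term:  h(h(join(b, d, h(h(join(a, c, c, c), join(a, a, b, b, c, c, c, c), join(b, d, d, d, d, d)), h(h(h(b, b, d), h(b, a, b), n), join(a, a, b, b, c, c), h(b, d, c)), h(join(a, a, b, h(a, a, b)), h(join(a, b, c, d), h(c, a, d), h(a, d, c)), h(join(a, b, c), join(a, a, c, d), a)))), b, a), a, b)

Answer: h(h(join(b, d, h(h(join(a, c, c, c), join(a, a, b, b, c, c, c, c), join(b, d, d, d, d, d)), h(h(h(b, b, d), h(b, a, b), n), join(a, a, b, b, c, c), h(b, d, c)), h(join(a, a, b, h(a, a, b)), h(join(a, b, c, d), h(c, a, d), h(a, d, c)), h(join(a, b, c), join(a, a, c, d), a)))), b, a), a, b)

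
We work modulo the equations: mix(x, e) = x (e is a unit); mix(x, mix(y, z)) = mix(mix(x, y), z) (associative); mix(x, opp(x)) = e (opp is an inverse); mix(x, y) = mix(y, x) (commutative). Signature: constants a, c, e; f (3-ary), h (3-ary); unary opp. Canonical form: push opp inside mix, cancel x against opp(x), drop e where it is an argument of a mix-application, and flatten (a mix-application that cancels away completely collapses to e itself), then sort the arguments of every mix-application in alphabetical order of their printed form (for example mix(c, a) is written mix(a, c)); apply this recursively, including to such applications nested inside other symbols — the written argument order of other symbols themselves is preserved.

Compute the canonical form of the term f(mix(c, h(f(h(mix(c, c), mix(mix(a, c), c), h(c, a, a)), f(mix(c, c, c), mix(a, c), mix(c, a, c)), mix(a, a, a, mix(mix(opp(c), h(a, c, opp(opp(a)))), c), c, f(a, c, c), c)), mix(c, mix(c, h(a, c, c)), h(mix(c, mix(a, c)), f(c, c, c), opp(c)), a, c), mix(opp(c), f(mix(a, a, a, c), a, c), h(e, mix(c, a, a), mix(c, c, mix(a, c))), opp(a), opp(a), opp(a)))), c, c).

Focus inside:  mix(c, h(f(h(mix(c, c), mix(mix(a, c), c), h(c, a, a)), f(mix(c, c, c), mix(a, c), mix(c, a, c)), mix(a, a, a, mix(mix(opp(c), h(a, c, opp(opp(a)))), c), c, f(a, c, c), c)), mix(c, mix(c, h(a, c, c)), h(mix(c, mix(a, c)), f(c, c, c), opp(c)), a, c), mix(opp(c), f(mix(a, a, a, c), a, c), h(e, mix(c, a, a), mix(c, c, mix(a, c))), opp(a), opp(a), opp(a))))
Push opp inside:  distribute opp over mix and collapse double opp
Collect:  mix(c, h(f(h(mix(c, c), mix(a, c, c), h(c, a, a)), f(mix(c, c, c), mix(a, c), mix(a, c, c)), mix(a, a, a, c, c, f(a, c, c), h(a, c, a))), mix(a, c, c, c, h(a, c, c), h(mix(a, c, c), f(c, c, c), opp(c))), mix(f(mix(a, a, a, c), a, c), h(e, mix(a, a, c), mix(a, c, c, c)), opp(a), opp(a), opp(a), opp(c))))
Rebuild:  f(mix(c, h(f(h(mix(c, c), mix(a, c, c), h(c, a, a)), f(mix(c, c, c), mix(a, c), mix(a, c, c)), mix(a, a, a, c, c, f(a, c, c), h(a, c, a))), mix(a, c, c, c, h(a, c, c), h(mix(a, c, c), f(c, c, c), opp(c))), mix(f(mix(a, a, a, c), a, c), h(e, mix(a, a, c), mix(a, c, c, c)), opp(a), opp(a), opp(a), opp(c)))), c, c)

Answer: f(mix(c, h(f(h(mix(c, c), mix(a, c, c), h(c, a, a)), f(mix(c, c, c), mix(a, c), mix(a, c, c)), mix(a, a, a, c, c, f(a, c, c), h(a, c, a))), mix(a, c, c, c, h(a, c, c), h(mix(a, c, c), f(c, c, c), opp(c))), mix(f(mix(a, a, a, c), a, c), h(e, mix(a, a, c), mix(a, c, c, c)), opp(a), opp(a), opp(a), opp(c)))), c, c)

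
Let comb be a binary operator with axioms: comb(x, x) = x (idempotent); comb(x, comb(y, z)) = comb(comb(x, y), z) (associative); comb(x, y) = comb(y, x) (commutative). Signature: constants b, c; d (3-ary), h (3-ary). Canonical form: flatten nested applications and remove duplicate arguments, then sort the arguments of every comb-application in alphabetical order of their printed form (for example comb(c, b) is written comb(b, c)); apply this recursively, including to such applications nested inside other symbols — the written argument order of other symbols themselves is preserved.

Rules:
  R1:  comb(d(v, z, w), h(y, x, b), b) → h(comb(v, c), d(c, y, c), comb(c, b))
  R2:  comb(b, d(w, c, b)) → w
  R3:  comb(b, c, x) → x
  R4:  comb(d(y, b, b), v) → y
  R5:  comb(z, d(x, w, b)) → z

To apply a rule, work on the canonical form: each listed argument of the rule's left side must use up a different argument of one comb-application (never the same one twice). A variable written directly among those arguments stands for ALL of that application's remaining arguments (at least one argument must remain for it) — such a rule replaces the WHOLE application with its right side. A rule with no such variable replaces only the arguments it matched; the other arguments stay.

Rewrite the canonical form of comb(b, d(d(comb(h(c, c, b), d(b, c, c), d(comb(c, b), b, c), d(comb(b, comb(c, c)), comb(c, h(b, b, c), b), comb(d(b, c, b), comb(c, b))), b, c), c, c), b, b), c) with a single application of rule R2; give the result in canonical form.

Canonical form:  comb(b, c, d(d(comb(b, c, d(b, c, c), d(comb(b, c), b, c), d(comb(b, c), comb(b, c, h(b, b, c)), comb(b, c, d(b, c, b))), h(c, c, b)), c, c), b, b))
R2 matches:  uses b, d(b, c, b);  w := b
Result:  comb(b, c, d(d(comb(b, c, d(b, c, c), d(comb(b, c), b, c), d(comb(b, c), comb(b, c, h(b, b, c)), comb(b, c)), h(c, c, b)), c, c), b, b))

Answer: comb(b, c, d(d(comb(b, c, d(b, c, c), d(comb(b, c), b, c), d(comb(b, c), comb(b, c, h(b, b, c)), comb(b, c)), h(c, c, b)), c, c), b, b))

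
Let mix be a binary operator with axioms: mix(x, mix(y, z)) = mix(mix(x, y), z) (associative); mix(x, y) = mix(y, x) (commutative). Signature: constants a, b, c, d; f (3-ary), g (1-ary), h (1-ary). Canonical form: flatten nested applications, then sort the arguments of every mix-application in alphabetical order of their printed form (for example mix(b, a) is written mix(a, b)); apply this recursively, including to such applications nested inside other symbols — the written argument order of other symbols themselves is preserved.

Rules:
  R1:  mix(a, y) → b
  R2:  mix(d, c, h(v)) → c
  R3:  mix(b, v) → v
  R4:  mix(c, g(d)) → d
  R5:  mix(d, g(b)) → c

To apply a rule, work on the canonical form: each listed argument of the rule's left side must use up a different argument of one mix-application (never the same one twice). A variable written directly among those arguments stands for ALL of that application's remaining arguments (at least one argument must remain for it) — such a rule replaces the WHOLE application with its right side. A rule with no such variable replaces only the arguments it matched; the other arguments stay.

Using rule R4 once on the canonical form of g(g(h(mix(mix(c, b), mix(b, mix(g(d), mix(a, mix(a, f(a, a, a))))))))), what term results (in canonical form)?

Answer: g(g(h(mix(a, a, b, b, d, f(a, a, a)))))

Derivation:
Canonical form:  g(g(h(mix(a, a, b, b, c, f(a, a, a), g(d)))))
R4 matches:  uses c, g(d)
Giving:  g(g(h(mix(a, a, b, b, d, f(a, a, a)))))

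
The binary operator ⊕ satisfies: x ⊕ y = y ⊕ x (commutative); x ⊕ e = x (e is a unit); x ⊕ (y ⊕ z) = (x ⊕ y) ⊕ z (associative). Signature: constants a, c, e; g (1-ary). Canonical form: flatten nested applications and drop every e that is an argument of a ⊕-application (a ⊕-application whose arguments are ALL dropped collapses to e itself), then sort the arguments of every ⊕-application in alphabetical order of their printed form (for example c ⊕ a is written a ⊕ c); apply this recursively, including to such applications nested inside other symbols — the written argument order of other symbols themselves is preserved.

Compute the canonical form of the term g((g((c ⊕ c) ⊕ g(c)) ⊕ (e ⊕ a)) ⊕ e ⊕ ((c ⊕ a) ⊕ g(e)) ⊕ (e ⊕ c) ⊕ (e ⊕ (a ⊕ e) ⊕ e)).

Answer: g(a ⊕ a ⊕ a ⊕ c ⊕ c ⊕ g(c ⊕ c ⊕ g(c)) ⊕ g(e))

Derivation:
Focus inside:  (g((c ⊕ c) ⊕ g(c)) ⊕ (e ⊕ a)) ⊕ e ⊕ ((c ⊕ a) ⊕ g(e)) ⊕ (e ⊕ c) ⊕ (e ⊕ (a ⊕ e) ⊕ e)
Merge nested applications:  g((c ⊕ c) ⊕ g(c)) ⊕ e ⊕ a ⊕ e ⊕ c ⊕ a ⊕ g(e) ⊕ e ⊕ c ⊕ e ⊕ a ⊕ e ⊕ e
Simplify inside:  g((c ⊕ c) ⊕ g(c))  →  g(c ⊕ c ⊕ g(c))
Units out:  drop e (×6)
Sort:  a ⊕ a ⊕ a ⊕ c ⊕ c ⊕ g(c ⊕ c ⊕ g(c)) ⊕ g(e)
Put back:  g(a ⊕ a ⊕ a ⊕ c ⊕ c ⊕ g(c ⊕ c ⊕ g(c)) ⊕ g(e))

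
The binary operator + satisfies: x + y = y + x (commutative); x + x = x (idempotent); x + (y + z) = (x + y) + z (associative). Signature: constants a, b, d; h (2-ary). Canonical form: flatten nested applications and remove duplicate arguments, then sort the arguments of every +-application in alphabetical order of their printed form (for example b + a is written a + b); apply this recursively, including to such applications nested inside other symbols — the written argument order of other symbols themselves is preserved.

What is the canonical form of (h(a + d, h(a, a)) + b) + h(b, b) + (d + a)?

Answer: a + b + d + h(a + d, h(a, a)) + h(b, b)

Derivation:
Merge nested applications:  h(a + d, h(a, a)) + b + h(b, b) + d + a
Sort arguments:  a + b + d + h(a + d, h(a, a)) + h(b, b)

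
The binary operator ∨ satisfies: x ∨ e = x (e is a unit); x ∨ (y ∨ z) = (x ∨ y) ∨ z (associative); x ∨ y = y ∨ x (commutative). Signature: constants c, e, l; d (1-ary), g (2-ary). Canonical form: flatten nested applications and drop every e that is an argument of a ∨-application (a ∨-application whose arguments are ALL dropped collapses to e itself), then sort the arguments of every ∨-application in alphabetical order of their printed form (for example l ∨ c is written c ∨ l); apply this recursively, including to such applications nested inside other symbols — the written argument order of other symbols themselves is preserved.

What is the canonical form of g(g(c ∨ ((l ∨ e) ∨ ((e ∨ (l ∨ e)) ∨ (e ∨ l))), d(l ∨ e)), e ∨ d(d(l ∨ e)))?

Answer: g(g(c ∨ l ∨ l ∨ l, d(l)), d(d(l)))

Derivation:
Descend into:  c ∨ ((l ∨ e) ∨ ((e ∨ (l ∨ e)) ∨ (e ∨ l)))
Un-nest:  c ∨ l ∨ e ∨ e ∨ l ∨ e ∨ e ∨ l
Drop the unit:  drop e (×4)
Order the arguments:  c ∨ l ∨ l ∨ l
Reassemble:  g(g(c ∨ l ∨ l ∨ l, d(l)), d(d(l)))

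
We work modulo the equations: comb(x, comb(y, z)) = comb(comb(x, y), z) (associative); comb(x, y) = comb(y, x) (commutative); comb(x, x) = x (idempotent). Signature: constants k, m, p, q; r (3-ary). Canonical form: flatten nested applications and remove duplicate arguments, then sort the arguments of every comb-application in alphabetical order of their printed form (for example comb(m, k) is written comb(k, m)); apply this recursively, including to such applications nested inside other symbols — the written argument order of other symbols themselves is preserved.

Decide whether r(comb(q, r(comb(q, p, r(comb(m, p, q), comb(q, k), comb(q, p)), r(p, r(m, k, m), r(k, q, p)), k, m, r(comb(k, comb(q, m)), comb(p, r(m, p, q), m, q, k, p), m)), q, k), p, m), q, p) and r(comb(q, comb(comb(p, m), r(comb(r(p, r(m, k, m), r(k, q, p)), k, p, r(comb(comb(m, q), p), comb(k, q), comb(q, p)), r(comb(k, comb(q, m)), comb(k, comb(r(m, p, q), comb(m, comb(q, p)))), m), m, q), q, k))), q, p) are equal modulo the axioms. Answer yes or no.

Answer: yes — both canonical forms are r(comb(m, p, q, r(comb(k, m, p, q, r(comb(k, m, q), comb(k, m, p, q, r(m, p, q)), m), r(comb(m, p, q), comb(k, q), comb(p, q)), r(p, r(m, k, m), r(k, q, p))), q, k)), q, p)

Derivation:
Left:  r(comb(q, r(comb(q, p, r(comb(m, p, q), comb(q, k), comb(q, p)), r(p, r(m, k, m), r(k, q, p)), k, m, r(comb(k, comb(q, m)), comb(p, r(m, p, q), m, q, k, p), m)), q, k), p, m), q, p)
  Descend into:  comb(q, r(comb(q, p, r(comb(m, p, q), comb(q, k), comb(q, p)), r(p, r(m, k, m), r(k, q, p)), k, m, r(comb(k, comb(q, m)), comb(p, r(m, p, q), m, q, k, p), m)), q, k), p, m)
  Inside:  r(comb(q, p, r(comb(m, p, q), comb(q, k), comb(q, p)), r(p, r(m, k, m), r(k, q, p)), k, m, r(comb(k, comb(q, m)), comb(p, r(m, p, q), m, q, k, p), m)), q, k)  →  r(comb(k, m, p, q, r(comb(k, m, q), comb(k, m, p, q, r(m, p, q)), m), r(comb(m, p, q), comb(k, q), comb(p, q)), r(p, r(m, k, m), r(k, q, p))), q, k)
  Sort:  comb(m, p, q, r(comb(k, m, p, q, r(comb(k, m, q), comb(k, m, p, q, r(m, p, q)), m), r(comb(m, p, q), comb(k, q), comb(p, q)), r(p, r(m, k, m), r(k, q, p))), q, k))
  Reassemble:  r(comb(m, p, q, r(comb(k, m, p, q, r(comb(k, m, q), comb(k, m, p, q, r(m, p, q)), m), r(comb(m, p, q), comb(k, q), comb(p, q)), r(p, r(m, k, m), r(k, q, p))), q, k)), q, p)
Right:  r(comb(q, comb(comb(p, m), r(comb(r(p, r(m, k, m), r(k, q, p)), k, p, r(comb(comb(m, q), p), comb(k, q), comb(q, p)), r(comb(k, comb(q, m)), comb(k, comb(r(m, p, q), comb(m, comb(q, p)))), m), m, q), q, k))), q, p)
  Work inside:  comb(q, comb(comb(p, m), r(comb(r(p, r(m, k, m), r(k, q, p)), k, p, r(comb(comb(m, q), p), comb(k, q), comb(q, p)), r(comb(k, comb(q, m)), comb(k, comb(r(m, p, q), comb(m, comb(q, p)))), m), m, q), q, k)))
  Un-nest:  comb(q, p, m, r(comb(r(p, r(m, k, m), r(k, q, p)), k, p, r(comb(comb(m, q), p), comb(k, q), comb(q, p)), r(comb(k, comb(q, m)), comb(k, comb(r(m, p, q), comb(m, comb(q, p)))), m), m, q), q, k))
  Inside:  r(comb(r(p, r(m, k, m), r(k, q, p)), k, p, r(comb(comb(m, q), p), comb(k, q), comb(q, p)), r(comb(k, comb(q, m)), comb(k, comb(r(m, p, q), comb(m, comb(q, p)))), m), m, q), q, k)  →  r(comb(k, m, p, q, r(comb(k, m, q), comb(k, m, p, q, r(m, p, q)), m), r(comb(m, p, q), comb(k, q), comb(p, q)), r(p, r(m, k, m), r(k, q, p))), q, k)
  Sort:  comb(m, p, q, r(comb(k, m, p, q, r(comb(k, m, q), comb(k, m, p, q, r(m, p, q)), m), r(comb(m, p, q), comb(k, q), comb(p, q)), r(p, r(m, k, m), r(k, q, p))), q, k))
  Rebuild:  r(comb(m, p, q, r(comb(k, m, p, q, r(comb(k, m, q), comb(k, m, p, q, r(m, p, q)), m), r(comb(m, p, q), comb(k, q), comb(p, q)), r(p, r(m, k, m), r(k, q, p))), q, k)), q, p)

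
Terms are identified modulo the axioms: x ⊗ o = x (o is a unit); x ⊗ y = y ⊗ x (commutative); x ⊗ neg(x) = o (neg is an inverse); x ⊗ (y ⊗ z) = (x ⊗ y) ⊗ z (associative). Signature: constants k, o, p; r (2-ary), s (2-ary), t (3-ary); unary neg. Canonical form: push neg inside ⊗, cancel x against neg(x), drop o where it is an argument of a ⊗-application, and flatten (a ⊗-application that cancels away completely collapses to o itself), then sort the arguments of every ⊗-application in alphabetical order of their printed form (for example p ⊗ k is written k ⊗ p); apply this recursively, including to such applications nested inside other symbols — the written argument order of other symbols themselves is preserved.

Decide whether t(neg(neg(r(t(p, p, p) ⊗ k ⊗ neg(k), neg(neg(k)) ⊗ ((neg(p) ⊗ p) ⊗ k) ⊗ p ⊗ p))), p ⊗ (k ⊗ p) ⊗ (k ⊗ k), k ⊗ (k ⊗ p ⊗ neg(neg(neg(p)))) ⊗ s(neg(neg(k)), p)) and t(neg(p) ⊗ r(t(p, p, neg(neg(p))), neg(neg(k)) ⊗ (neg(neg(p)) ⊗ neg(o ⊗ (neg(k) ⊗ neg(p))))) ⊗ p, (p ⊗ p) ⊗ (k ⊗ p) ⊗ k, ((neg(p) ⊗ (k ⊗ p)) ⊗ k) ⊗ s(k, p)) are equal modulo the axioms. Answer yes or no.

Left:  t(neg(neg(r(t(p, p, p) ⊗ k ⊗ neg(k), neg(neg(k)) ⊗ ((neg(p) ⊗ p) ⊗ k) ⊗ p ⊗ p))), p ⊗ (k ⊗ p) ⊗ (k ⊗ k), k ⊗ (k ⊗ p ⊗ neg(neg(neg(p)))) ⊗ s(neg(neg(k)), p))
  Focus inside:  k ⊗ (k ⊗ p ⊗ neg(neg(neg(p)))) ⊗ s(neg(neg(k)), p)
  Push neg inside:  distribute neg over ⊗ and collapse double neg
  Inverses cancel:  p cancels
  Collect:  k ⊗ k ⊗ s(k, p)
  Put back:  t(r(t(p, p, p), k ⊗ k ⊗ p ⊗ p), k ⊗ k ⊗ k ⊗ p ⊗ p, k ⊗ k ⊗ s(k, p))
Right:  t(neg(p) ⊗ r(t(p, p, neg(neg(p))), neg(neg(k)) ⊗ (neg(neg(p)) ⊗ neg(o ⊗ (neg(k) ⊗ neg(p))))) ⊗ p, (p ⊗ p) ⊗ (k ⊗ p) ⊗ k, ((neg(p) ⊗ (k ⊗ p)) ⊗ k) ⊗ s(k, p))
  Focus inside:  neg(p) ⊗ r(t(p, p, neg(neg(p))), neg(neg(k)) ⊗ (neg(neg(p)) ⊗ neg(o ⊗ (neg(k) ⊗ neg(p))))) ⊗ p
  Push neg inside:  distribute neg over ⊗ and collapse double neg
  Inverses cancel:  p cancels
  Combine occurrences:  r(t(p, p, p), k ⊗ k ⊗ p ⊗ p)
  Put back:  t(r(t(p, p, p), k ⊗ k ⊗ p ⊗ p), k ⊗ k ⊗ p ⊗ p ⊗ p, k ⊗ k ⊗ s(k, p))

Answer: no — t(r(t(p, p, p), k ⊗ k ⊗ p ⊗ p), k ⊗ k ⊗ k ⊗ p ⊗ p, k ⊗ k ⊗ s(k, p)) vs t(r(t(p, p, p), k ⊗ k ⊗ p ⊗ p), k ⊗ k ⊗ p ⊗ p ⊗ p, k ⊗ k ⊗ s(k, p))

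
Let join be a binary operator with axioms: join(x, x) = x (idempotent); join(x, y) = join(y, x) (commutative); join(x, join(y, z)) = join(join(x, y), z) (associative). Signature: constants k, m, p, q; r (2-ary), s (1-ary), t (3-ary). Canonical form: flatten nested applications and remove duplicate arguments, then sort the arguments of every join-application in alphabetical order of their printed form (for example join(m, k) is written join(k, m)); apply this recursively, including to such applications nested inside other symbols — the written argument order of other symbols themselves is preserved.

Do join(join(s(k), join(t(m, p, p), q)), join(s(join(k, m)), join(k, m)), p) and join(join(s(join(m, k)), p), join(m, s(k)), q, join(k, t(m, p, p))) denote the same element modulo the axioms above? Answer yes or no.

Left:  join(join(s(k), join(t(m, p, p), q)), join(s(join(k, m)), join(k, m)), p)
  Un-nest:  join(s(k), t(m, p, p), q, s(join(k, m)), k, m, p)
  Sort:  join(k, m, p, q, s(join(k, m)), s(k), t(m, p, p))
Right:  join(join(s(join(m, k)), p), join(m, s(k)), q, join(k, t(m, p, p)))
  Un-nest:  join(s(join(m, k)), p, m, s(k), q, k, t(m, p, p))
  Simplify inside:  s(join(m, k))  →  s(join(k, m))
  Sort:  join(k, m, p, q, s(join(k, m)), s(k), t(m, p, p))

Answer: yes — both canonical forms are join(k, m, p, q, s(join(k, m)), s(k), t(m, p, p))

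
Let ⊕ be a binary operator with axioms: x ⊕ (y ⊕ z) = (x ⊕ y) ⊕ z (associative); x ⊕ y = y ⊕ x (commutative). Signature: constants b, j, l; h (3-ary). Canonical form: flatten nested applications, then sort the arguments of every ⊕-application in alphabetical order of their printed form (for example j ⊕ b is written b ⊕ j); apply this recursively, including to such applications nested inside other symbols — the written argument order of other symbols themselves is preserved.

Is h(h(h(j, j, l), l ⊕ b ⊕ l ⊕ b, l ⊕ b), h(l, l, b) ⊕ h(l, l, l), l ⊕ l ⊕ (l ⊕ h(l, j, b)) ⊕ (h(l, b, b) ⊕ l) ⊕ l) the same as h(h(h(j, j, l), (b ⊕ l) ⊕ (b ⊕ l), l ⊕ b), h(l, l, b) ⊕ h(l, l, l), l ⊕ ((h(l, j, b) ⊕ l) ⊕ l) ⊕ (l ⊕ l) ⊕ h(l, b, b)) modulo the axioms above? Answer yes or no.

Answer: yes — both canonical forms are h(h(h(j, j, l), b ⊕ b ⊕ l ⊕ l, b ⊕ l), h(l, l, b) ⊕ h(l, l, l), h(l, b, b) ⊕ h(l, j, b) ⊕ l ⊕ l ⊕ l ⊕ l ⊕ l)

Derivation:
Left:  h(h(h(j, j, l), l ⊕ b ⊕ l ⊕ b, l ⊕ b), h(l, l, b) ⊕ h(l, l, l), l ⊕ l ⊕ (l ⊕ h(l, j, b)) ⊕ (h(l, b, b) ⊕ l) ⊕ l)
  Focus inside:  l ⊕ l ⊕ (l ⊕ h(l, j, b)) ⊕ (h(l, b, b) ⊕ l) ⊕ l
  Flatten:  l ⊕ l ⊕ l ⊕ h(l, j, b) ⊕ h(l, b, b) ⊕ l ⊕ l
  Sort arguments:  h(l, b, b) ⊕ h(l, j, b) ⊕ l ⊕ l ⊕ l ⊕ l ⊕ l
  Reassemble:  h(h(h(j, j, l), b ⊕ b ⊕ l ⊕ l, b ⊕ l), h(l, l, b) ⊕ h(l, l, l), h(l, b, b) ⊕ h(l, j, b) ⊕ l ⊕ l ⊕ l ⊕ l ⊕ l)
Right:  h(h(h(j, j, l), (b ⊕ l) ⊕ (b ⊕ l), l ⊕ b), h(l, l, b) ⊕ h(l, l, l), l ⊕ ((h(l, j, b) ⊕ l) ⊕ l) ⊕ (l ⊕ l) ⊕ h(l, b, b))
  Descend into:  l ⊕ ((h(l, j, b) ⊕ l) ⊕ l) ⊕ (l ⊕ l) ⊕ h(l, b, b)
  Un-nest:  l ⊕ h(l, j, b) ⊕ l ⊕ l ⊕ l ⊕ l ⊕ h(l, b, b)
  Sort:  h(l, b, b) ⊕ h(l, j, b) ⊕ l ⊕ l ⊕ l ⊕ l ⊕ l
  Put back:  h(h(h(j, j, l), b ⊕ b ⊕ l ⊕ l, b ⊕ l), h(l, l, b) ⊕ h(l, l, l), h(l, b, b) ⊕ h(l, j, b) ⊕ l ⊕ l ⊕ l ⊕ l ⊕ l)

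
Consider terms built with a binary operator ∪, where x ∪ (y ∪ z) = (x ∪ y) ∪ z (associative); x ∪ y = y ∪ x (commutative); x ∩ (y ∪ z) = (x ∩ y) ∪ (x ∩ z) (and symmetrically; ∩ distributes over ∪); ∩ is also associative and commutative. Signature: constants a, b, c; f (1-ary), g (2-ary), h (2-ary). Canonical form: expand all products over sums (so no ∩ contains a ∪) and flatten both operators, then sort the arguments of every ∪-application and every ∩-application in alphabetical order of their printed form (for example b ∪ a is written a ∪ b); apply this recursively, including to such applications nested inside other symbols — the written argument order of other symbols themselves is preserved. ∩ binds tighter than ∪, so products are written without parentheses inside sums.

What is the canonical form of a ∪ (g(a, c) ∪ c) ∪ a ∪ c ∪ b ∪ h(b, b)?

Un-nest:  a ∪ g(a, c) ∪ c ∪ a ∪ c ∪ b ∪ h(b, b)
Sort:  a ∪ a ∪ b ∪ c ∪ c ∪ g(a, c) ∪ h(b, b)

Answer: a ∪ a ∪ b ∪ c ∪ c ∪ g(a, c) ∪ h(b, b)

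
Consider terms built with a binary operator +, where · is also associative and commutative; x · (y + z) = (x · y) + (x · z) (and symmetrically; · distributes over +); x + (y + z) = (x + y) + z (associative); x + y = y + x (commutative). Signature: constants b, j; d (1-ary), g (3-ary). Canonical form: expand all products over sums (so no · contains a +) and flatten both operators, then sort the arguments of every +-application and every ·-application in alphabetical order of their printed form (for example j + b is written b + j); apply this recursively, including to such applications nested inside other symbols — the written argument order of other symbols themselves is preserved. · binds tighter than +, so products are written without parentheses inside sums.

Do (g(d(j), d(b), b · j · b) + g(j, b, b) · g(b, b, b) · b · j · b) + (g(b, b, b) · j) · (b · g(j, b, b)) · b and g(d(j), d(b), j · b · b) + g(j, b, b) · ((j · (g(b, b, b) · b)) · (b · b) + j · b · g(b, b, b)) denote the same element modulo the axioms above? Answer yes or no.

Left:  (g(d(j), d(b), b · j · b) + g(j, b, b) · g(b, b, b) · b · j · b) + (g(b, b, b) · j) · (b · g(j, b, b)) · b
  Merge nested applications:  g(d(j), d(b), b · b · j) + b · b · g(b, b, b) · g(j, b, b) · j + b · b · g(b, b, b) · g(j, b, b) · j
  Order the arguments:  b · b · g(b, b, b) · g(j, b, b) · j + b · b · g(b, b, b) · g(j, b, b) · j + g(d(j), d(b), b · b · j)
Right:  g(d(j), d(b), j · b · b) + g(j, b, b) · ((j · (g(b, b, b) · b)) · (b · b) + j · b · g(b, b, b))
  Distribute:  g(d(j), d(b), b · b · j) + b · b · b · g(b, b, b) · g(j, b, b) · j + b · g(b, b, b) · g(j, b, b) · j
  Sort arguments:  b · b · b · g(b, b, b) · g(j, b, b) · j + b · g(b, b, b) · g(j, b, b) · j + g(d(j), d(b), b · b · j)

Answer: no — b · b · g(b, b, b) · g(j, b, b) · j + b · b · g(b, b, b) · g(j, b, b) · j + g(d(j), d(b), b · b · j) vs b · b · b · g(b, b, b) · g(j, b, b) · j + b · g(b, b, b) · g(j, b, b) · j + g(d(j), d(b), b · b · j)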